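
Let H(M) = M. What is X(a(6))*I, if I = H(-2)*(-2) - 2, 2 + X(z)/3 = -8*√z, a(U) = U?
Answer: -12 - 48*√6 ≈ -129.58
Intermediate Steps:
X(z) = -6 - 24*√z (X(z) = -6 + 3*(-8*√z) = -6 - 24*√z)
I = 2 (I = -2*(-2) - 2 = 4 - 2 = 2)
X(a(6))*I = (-6 - 24*√6)*2 = -12 - 48*√6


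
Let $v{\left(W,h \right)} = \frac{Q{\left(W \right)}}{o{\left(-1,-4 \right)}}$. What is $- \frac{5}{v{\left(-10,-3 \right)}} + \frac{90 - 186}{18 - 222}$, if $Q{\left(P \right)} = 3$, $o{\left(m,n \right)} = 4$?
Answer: $- \frac{316}{51} \approx -6.1961$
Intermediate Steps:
$v{\left(W,h \right)} = \frac{3}{4}$
$- \frac{5}{v{\left(-10,-3 \right)}} + \frac{90 - 186}{18 - 222} = - \frac{5}{\frac{3}{4}} + \frac{90 - 186}{18 - 222} = \left(-5\right) \frac{4}{3} - \frac{96}{18 - 222} = - \frac{20}{3} - \frac{96}{-204} = - \frac{20}{3} - - \frac{8}{17} = - \frac{20}{3} + \frac{8}{17} = - \frac{316}{51}$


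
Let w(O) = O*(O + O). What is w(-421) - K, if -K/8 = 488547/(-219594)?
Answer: 12973035322/36599 ≈ 3.5446e+5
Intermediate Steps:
w(O) = 2*O² (w(O) = O*(2*O) = 2*O²)
K = 651396/36599 (K = -3908376/(-219594) = -3908376*(-1)/219594 = -8*(-162849/73198) = 651396/36599 ≈ 17.798)
w(-421) - K = 2*(-421)² - 1*651396/36599 = 2*177241 - 651396/36599 = 354482 - 651396/36599 = 12973035322/36599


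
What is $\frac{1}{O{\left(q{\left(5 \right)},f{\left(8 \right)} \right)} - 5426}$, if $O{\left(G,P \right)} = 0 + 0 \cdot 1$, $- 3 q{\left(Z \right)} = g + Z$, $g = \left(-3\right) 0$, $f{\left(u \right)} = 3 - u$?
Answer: $- \frac{1}{5426} \approx -0.0001843$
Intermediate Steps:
$g = 0$
$q{\left(Z \right)} = - \frac{Z}{3}$ ($q{\left(Z \right)} = - \frac{0 + Z}{3} = - \frac{Z}{3}$)
$O{\left(G,P \right)} = 0$ ($O{\left(G,P \right)} = 0 + 0 = 0$)
$\frac{1}{O{\left(q{\left(5 \right)},f{\left(8 \right)} \right)} - 5426} = \frac{1}{0 - 5426} = \frac{1}{-5426} = - \frac{1}{5426}$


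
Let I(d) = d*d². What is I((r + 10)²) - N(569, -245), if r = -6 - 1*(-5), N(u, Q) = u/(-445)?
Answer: 236491814/445 ≈ 5.3144e+5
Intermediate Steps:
N(u, Q) = -u/445 (N(u, Q) = u*(-1/445) = -u/445)
r = -1 (r = -6 + 5 = -1)
I(d) = d³
I((r + 10)²) - N(569, -245) = ((-1 + 10)²)³ - (-1)*569/445 = (9²)³ - 1*(-569/445) = 81³ + 569/445 = 531441 + 569/445 = 236491814/445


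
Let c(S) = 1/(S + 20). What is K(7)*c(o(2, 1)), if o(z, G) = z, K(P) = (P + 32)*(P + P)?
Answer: 273/11 ≈ 24.818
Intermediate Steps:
K(P) = 2*P*(32 + P) (K(P) = (32 + P)*(2*P) = 2*P*(32 + P))
c(S) = 1/(20 + S)
K(7)*c(o(2, 1)) = (2*7*(32 + 7))/(20 + 2) = (2*7*39)/22 = 546*(1/22) = 273/11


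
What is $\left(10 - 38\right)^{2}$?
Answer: $784$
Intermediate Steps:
$\left(10 - 38\right)^{2} = \left(-28\right)^{2} = 784$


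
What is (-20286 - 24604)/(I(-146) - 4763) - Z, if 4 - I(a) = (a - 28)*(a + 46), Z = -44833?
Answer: 993499337/22159 ≈ 44835.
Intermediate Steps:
I(a) = 4 - (-28 + a)*(46 + a) (I(a) = 4 - (a - 28)*(a + 46) = 4 - (-28 + a)*(46 + a))
(-20286 - 24604)/(I(-146) - 4763) - Z = (-20286 - 24604)/((1292 - 1*(-146)**2 - 18*(-146)) - 4763) - 1*(-44833) = -44890/((1292 - 1*21316 + 2628) - 4763) + 44833 = -44890/((1292 - 21316 + 2628) - 4763) + 44833 = -44890/(-17396 - 4763) + 44833 = -44890/(-22159) + 44833 = -44890*(-1/22159) + 44833 = 44890/22159 + 44833 = 993499337/22159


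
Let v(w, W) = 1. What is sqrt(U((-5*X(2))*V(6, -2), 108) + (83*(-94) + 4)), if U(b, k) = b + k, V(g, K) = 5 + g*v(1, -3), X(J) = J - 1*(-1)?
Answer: I*sqrt(7855) ≈ 88.628*I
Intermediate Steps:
X(J) = 1 + J (X(J) = J + 1 = 1 + J)
V(g, K) = 5 + g (V(g, K) = 5 + g*1 = 5 + g)
sqrt(U((-5*X(2))*V(6, -2), 108) + (83*(-94) + 4)) = sqrt(((-5*(1 + 2))*(5 + 6) + 108) + (83*(-94) + 4)) = sqrt((-5*3*11 + 108) + (-7802 + 4)) = sqrt((-15*11 + 108) - 7798) = sqrt((-165 + 108) - 7798) = sqrt(-57 - 7798) = sqrt(-7855) = I*sqrt(7855)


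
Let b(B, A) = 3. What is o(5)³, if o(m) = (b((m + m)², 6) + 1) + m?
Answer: 729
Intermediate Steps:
o(m) = 4 + m (o(m) = (3 + 1) + m = 4 + m)
o(5)³ = (4 + 5)³ = 9³ = 729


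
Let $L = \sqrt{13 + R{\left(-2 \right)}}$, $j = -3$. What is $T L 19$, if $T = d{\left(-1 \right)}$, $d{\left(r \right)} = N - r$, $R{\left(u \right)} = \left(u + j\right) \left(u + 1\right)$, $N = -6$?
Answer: $- 285 \sqrt{2} \approx -403.05$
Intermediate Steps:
$R{\left(u \right)} = \left(1 + u\right) \left(-3 + u\right)$ ($R{\left(u \right)} = \left(u - 3\right) \left(u + 1\right) = \left(-3 + u\right) \left(1 + u\right) = \left(1 + u\right) \left(-3 + u\right)$)
$d{\left(r \right)} = -6 - r$
$L = 3 \sqrt{2}$ ($L = \sqrt{13 - \left(-1 - 4\right)} = \sqrt{13 + \left(-3 + 4 + 4\right)} = \sqrt{13 + 5} = \sqrt{18} = 3 \sqrt{2} \approx 4.2426$)
$T = -5$ ($T = -6 - -1 = -6 + 1 = -5$)
$T L 19 = - 5 \cdot 3 \sqrt{2} \cdot 19 = - 15 \sqrt{2} \cdot 19 = - 285 \sqrt{2}$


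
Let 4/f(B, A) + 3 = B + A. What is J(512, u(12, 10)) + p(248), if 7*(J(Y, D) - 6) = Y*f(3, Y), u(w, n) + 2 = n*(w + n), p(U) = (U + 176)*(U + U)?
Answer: 1472174/7 ≈ 2.1031e+5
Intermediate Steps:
f(B, A) = 4/(-3 + A + B) (f(B, A) = 4/(-3 + (B + A)) = 4/(-3 + (A + B)) = 4/(-3 + A + B))
p(U) = 2*U*(176 + U) (p(U) = (176 + U)*(2*U) = 2*U*(176 + U))
u(w, n) = -2 + n*(n + w) (u(w, n) = -2 + n*(w + n) = -2 + n*(n + w))
J(Y, D) = 46/7 (J(Y, D) = 6 + (Y*(4/(-3 + Y + 3)))/7 = 6 + (Y*(4/Y))/7 = 6 + (⅐)*4 = 6 + 4/7 = 46/7)
J(512, u(12, 10)) + p(248) = 46/7 + 2*248*(176 + 248) = 46/7 + 2*248*424 = 46/7 + 210304 = 1472174/7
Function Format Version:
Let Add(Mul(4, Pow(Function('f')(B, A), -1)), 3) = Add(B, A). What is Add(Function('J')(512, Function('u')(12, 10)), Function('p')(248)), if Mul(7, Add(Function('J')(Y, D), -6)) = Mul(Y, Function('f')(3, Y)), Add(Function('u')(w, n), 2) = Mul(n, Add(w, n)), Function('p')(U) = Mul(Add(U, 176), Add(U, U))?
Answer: Rational(1472174, 7) ≈ 2.1031e+5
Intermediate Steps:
Function('f')(B, A) = Mul(4, Pow(Add(-3, A, B), -1)) (Function('f')(B, A) = Mul(4, Pow(Add(-3, Add(B, A)), -1)) = Mul(4, Pow(Add(-3, Add(A, B)), -1)) = Mul(4, Pow(Add(-3, A, B), -1)))
Function('p')(U) = Mul(2, U, Add(176, U)) (Function('p')(U) = Mul(Add(176, U), Mul(2, U)) = Mul(2, U, Add(176, U)))
Function('u')(w, n) = Add(-2, Mul(n, Add(n, w))) (Function('u')(w, n) = Add(-2, Mul(n, Add(w, n))) = Add(-2, Mul(n, Add(n, w))))
Function('J')(Y, D) = Rational(46, 7) (Function('J')(Y, D) = Add(6, Mul(Rational(1, 7), Mul(Y, Mul(4, Pow(Add(-3, Y, 3), -1))))) = Add(6, Mul(Rational(1, 7), Mul(Y, Mul(4, Pow(Y, -1))))) = Add(6, Mul(Rational(1, 7), 4)) = Add(6, Rational(4, 7)) = Rational(46, 7))
Add(Function('J')(512, Function('u')(12, 10)), Function('p')(248)) = Add(Rational(46, 7), Mul(2, 248, Add(176, 248))) = Add(Rational(46, 7), Mul(2, 248, 424)) = Add(Rational(46, 7), 210304) = Rational(1472174, 7)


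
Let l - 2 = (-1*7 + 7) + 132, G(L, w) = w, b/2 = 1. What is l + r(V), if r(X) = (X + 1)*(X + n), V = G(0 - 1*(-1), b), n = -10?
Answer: 110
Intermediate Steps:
b = 2 (b = 2*1 = 2)
l = 134 (l = 2 + ((-1*7 + 7) + 132) = 2 + ((-7 + 7) + 132) = 2 + (0 + 132) = 2 + 132 = 134)
V = 2
r(X) = (1 + X)*(-10 + X) (r(X) = (X + 1)*(X - 10) = (1 + X)*(-10 + X))
l + r(V) = 134 + (-10 + 2**2 - 9*2) = 134 + (-10 + 4 - 18) = 134 - 24 = 110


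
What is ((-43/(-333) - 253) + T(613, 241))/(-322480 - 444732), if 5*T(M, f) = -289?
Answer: 517267/1277407980 ≈ 0.00040493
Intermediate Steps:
T(M, f) = -289/5 (T(M, f) = (⅕)*(-289) = -289/5)
((-43/(-333) - 253) + T(613, 241))/(-322480 - 444732) = ((-43/(-333) - 253) - 289/5)/(-322480 - 444732) = ((-1/333*(-43) - 253) - 289/5)/(-767212) = ((43/333 - 253) - 289/5)*(-1/767212) = (-84206/333 - 289/5)*(-1/767212) = -517267/1665*(-1/767212) = 517267/1277407980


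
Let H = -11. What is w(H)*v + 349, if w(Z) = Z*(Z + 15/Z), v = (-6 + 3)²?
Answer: 1573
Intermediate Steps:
v = 9 (v = (-3)² = 9)
w(H)*v + 349 = (15 + (-11)²)*9 + 349 = (15 + 121)*9 + 349 = 136*9 + 349 = 1224 + 349 = 1573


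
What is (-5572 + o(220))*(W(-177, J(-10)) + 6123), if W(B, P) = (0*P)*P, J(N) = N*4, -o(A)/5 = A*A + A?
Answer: -1522618656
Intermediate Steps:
o(A) = -5*A - 5*A**2 (o(A) = -5*(A*A + A) = -5*(A**2 + A) = -5*(A + A**2) = -5*A - 5*A**2)
J(N) = 4*N
W(B, P) = 0 (W(B, P) = 0*P = 0)
(-5572 + o(220))*(W(-177, J(-10)) + 6123) = (-5572 - 5*220*(1 + 220))*(0 + 6123) = (-5572 - 5*220*221)*6123 = (-5572 - 243100)*6123 = -248672*6123 = -1522618656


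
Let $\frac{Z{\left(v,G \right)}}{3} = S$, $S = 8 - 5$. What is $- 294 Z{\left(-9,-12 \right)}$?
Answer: $-2646$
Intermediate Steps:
$S = 3$
$Z{\left(v,G \right)} = 9$ ($Z{\left(v,G \right)} = 3 \cdot 3 = 9$)
$- 294 Z{\left(-9,-12 \right)} = \left(-294\right) 9 = -2646$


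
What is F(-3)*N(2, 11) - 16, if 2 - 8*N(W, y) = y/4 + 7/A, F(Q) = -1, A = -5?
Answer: -2573/160 ≈ -16.081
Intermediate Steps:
N(W, y) = 17/40 - y/32 (N(W, y) = ¼ - (y/4 + 7/(-5))/8 = ¼ - (y*(¼) + 7*(-⅕))/8 = ¼ - (y/4 - 7/5)/8 = ¼ - (-7/5 + y/4)/8 = ¼ + (7/40 - y/32) = 17/40 - y/32)
F(-3)*N(2, 11) - 16 = -(17/40 - 1/32*11) - 16 = -(17/40 - 11/32) - 16 = -1*13/160 - 16 = -13/160 - 16 = -2573/160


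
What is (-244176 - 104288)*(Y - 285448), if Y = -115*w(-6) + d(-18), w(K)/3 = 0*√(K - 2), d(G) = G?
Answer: 99474624224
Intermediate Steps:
w(K) = 0 (w(K) = 3*(0*√(K - 2)) = 3*(0*√(-2 + K)) = 3*0 = 0)
Y = -18 (Y = -115*0 - 18 = 0 - 18 = -18)
(-244176 - 104288)*(Y - 285448) = (-244176 - 104288)*(-18 - 285448) = -348464*(-285466) = 99474624224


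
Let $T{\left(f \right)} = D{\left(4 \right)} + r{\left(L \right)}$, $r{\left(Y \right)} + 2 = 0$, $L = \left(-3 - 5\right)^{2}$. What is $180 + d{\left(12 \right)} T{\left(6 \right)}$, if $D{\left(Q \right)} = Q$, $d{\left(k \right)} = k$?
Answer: $204$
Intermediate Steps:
$L = 64$ ($L = \left(-8\right)^{2} = 64$)
$r{\left(Y \right)} = -2$ ($r{\left(Y \right)} = -2 + 0 = -2$)
$T{\left(f \right)} = 2$ ($T{\left(f \right)} = 4 - 2 = 2$)
$180 + d{\left(12 \right)} T{\left(6 \right)} = 180 + 12 \cdot 2 = 180 + 24 = 204$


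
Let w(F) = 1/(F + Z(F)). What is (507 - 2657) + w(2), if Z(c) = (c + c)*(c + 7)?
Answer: -81699/38 ≈ -2150.0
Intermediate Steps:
Z(c) = 2*c*(7 + c) (Z(c) = (2*c)*(7 + c) = 2*c*(7 + c))
w(F) = 1/(F + 2*F*(7 + F))
(507 - 2657) + w(2) = (507 - 2657) + 1/(2*(15 + 2*2)) = -2150 + 1/(2*(15 + 4)) = -2150 + (½)/19 = -2150 + (½)*(1/19) = -2150 + 1/38 = -81699/38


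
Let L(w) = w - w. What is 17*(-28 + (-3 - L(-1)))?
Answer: -527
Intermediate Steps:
L(w) = 0
17*(-28 + (-3 - L(-1))) = 17*(-28 + (-3 - 1*0)) = 17*(-28 + (-3 + 0)) = 17*(-28 - 3) = 17*(-31) = -527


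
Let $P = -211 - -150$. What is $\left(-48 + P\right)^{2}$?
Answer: $11881$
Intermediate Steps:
$P = -61$ ($P = -211 + 150 = -61$)
$\left(-48 + P\right)^{2} = \left(-48 - 61\right)^{2} = \left(-109\right)^{2} = 11881$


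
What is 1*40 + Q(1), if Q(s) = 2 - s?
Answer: 41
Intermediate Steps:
1*40 + Q(1) = 1*40 + (2 - 1*1) = 40 + (2 - 1) = 40 + 1 = 41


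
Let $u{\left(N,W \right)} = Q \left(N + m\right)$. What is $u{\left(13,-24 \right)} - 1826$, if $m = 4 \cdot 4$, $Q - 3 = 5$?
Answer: $-1594$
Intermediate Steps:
$Q = 8$ ($Q = 3 + 5 = 8$)
$m = 16$
$u{\left(N,W \right)} = 128 + 8 N$ ($u{\left(N,W \right)} = 8 \left(N + 16\right) = 8 \left(16 + N\right) = 128 + 8 N$)
$u{\left(13,-24 \right)} - 1826 = \left(128 + 8 \cdot 13\right) - 1826 = \left(128 + 104\right) - 1826 = 232 - 1826 = -1594$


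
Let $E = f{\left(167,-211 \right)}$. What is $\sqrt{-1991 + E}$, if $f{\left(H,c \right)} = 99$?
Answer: $2 i \sqrt{473} \approx 43.497 i$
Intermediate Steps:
$E = 99$
$\sqrt{-1991 + E} = \sqrt{-1991 + 99} = \sqrt{-1892} = 2 i \sqrt{473}$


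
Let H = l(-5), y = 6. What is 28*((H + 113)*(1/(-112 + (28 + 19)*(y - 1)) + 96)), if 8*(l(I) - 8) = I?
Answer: 26534823/82 ≈ 3.2360e+5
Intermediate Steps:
l(I) = 8 + I/8
H = 59/8 (H = 8 + (⅛)*(-5) = 8 - 5/8 = 59/8 ≈ 7.3750)
28*((H + 113)*(1/(-112 + (28 + 19)*(y - 1)) + 96)) = 28*((59/8 + 113)*(1/(-112 + (28 + 19)*(6 - 1)) + 96)) = 28*(963*(1/(-112 + 47*5) + 96)/8) = 28*(963*(1/(-112 + 235) + 96)/8) = 28*(963*(1/123 + 96)/8) = 28*((963/8)*(11809/123)) = 28*(3790689/328) = 26534823/82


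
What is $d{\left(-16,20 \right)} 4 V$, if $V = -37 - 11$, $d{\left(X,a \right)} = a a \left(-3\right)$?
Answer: $230400$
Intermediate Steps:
$d{\left(X,a \right)} = - 3 a^{2}$ ($d{\left(X,a \right)} = a \left(- 3 a\right) = - 3 a^{2}$)
$V = -48$
$d{\left(-16,20 \right)} 4 V = - 3 \cdot 20^{2} \cdot 4 \left(-48\right) = \left(-3\right) 400 \left(-192\right) = \left(-1200\right) \left(-192\right) = 230400$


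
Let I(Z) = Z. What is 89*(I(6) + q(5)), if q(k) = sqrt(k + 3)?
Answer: 534 + 178*sqrt(2) ≈ 785.73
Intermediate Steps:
q(k) = sqrt(3 + k)
89*(I(6) + q(5)) = 89*(6 + sqrt(3 + 5)) = 89*(6 + sqrt(8)) = 89*(6 + 2*sqrt(2)) = 534 + 178*sqrt(2)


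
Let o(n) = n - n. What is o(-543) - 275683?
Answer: -275683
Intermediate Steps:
o(n) = 0
o(-543) - 275683 = 0 - 275683 = -275683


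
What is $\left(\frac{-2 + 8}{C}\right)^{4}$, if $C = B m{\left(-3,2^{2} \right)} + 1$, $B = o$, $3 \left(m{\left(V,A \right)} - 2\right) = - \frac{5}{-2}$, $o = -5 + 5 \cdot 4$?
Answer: $\frac{256}{707281} \approx 0.00036195$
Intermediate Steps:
$o = 15$ ($o = -5 + 20 = 15$)
$m{\left(V,A \right)} = \frac{17}{6}$ ($m{\left(V,A \right)} = 2 + \frac{\left(-5\right) \frac{1}{-2}}{3} = 2 + \frac{\left(-5\right) \left(- \frac{1}{2}\right)}{3} = 2 + \frac{1}{3} \cdot \frac{5}{2} = 2 + \frac{5}{6} = \frac{17}{6}$)
$B = 15$
$C = \frac{87}{2}$ ($C = 15 \cdot \frac{17}{6} + 1 = \frac{85}{2} + 1 = \frac{87}{2} \approx 43.5$)
$\left(\frac{-2 + 8}{C}\right)^{4} = \left(\frac{-2 + 8}{\frac{87}{2}}\right)^{4} = \left(6 \cdot \frac{2}{87}\right)^{4} = \left(\frac{4}{29}\right)^{4} = \frac{256}{707281}$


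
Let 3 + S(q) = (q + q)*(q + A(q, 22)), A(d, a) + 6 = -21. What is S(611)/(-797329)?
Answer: -713645/797329 ≈ -0.89504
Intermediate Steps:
A(d, a) = -27 (A(d, a) = -6 - 21 = -27)
S(q) = -3 + 2*q*(-27 + q) (S(q) = -3 + (q + q)*(q - 27) = -3 + (2*q)*(-27 + q) = -3 + 2*q*(-27 + q))
S(611)/(-797329) = (-3 - 54*611 + 2*611**2)/(-797329) = (-3 - 32994 + 2*373321)*(-1/797329) = (-3 - 32994 + 746642)*(-1/797329) = 713645*(-1/797329) = -713645/797329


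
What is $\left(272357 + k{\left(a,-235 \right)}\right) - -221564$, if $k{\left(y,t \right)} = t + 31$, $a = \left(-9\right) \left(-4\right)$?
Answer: $493717$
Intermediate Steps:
$a = 36$
$k{\left(y,t \right)} = 31 + t$
$\left(272357 + k{\left(a,-235 \right)}\right) - -221564 = \left(272357 + \left(31 - 235\right)\right) - -221564 = \left(272357 - 204\right) + 221564 = 272153 + 221564 = 493717$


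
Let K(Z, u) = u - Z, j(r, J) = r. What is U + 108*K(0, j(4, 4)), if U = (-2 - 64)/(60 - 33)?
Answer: 3866/9 ≈ 429.56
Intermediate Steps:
U = -22/9 (U = -66/27 = -66*1/27 = -22/9 ≈ -2.4444)
U + 108*K(0, j(4, 4)) = -22/9 + 108*(4 - 1*0) = -22/9 + 108*(4 + 0) = -22/9 + 108*4 = -22/9 + 432 = 3866/9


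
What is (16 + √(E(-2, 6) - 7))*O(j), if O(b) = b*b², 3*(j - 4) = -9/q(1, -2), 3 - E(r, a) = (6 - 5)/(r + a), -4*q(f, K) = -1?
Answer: -8192 - 256*I*√17 ≈ -8192.0 - 1055.5*I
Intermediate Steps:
q(f, K) = ¼ (q(f, K) = -¼*(-1) = ¼)
E(r, a) = 3 - 1/(a + r) (E(r, a) = 3 - (6 - 5)/(r + a) = 3 - 1/(a + r))
j = -8 (j = 4 + (-9/¼)/3 = 4 + (-9*4)/3 = 4 + (⅓)*(-36) = 4 - 12 = -8)
O(b) = b³
(16 + √(E(-2, 6) - 7))*O(j) = (16 + √((-1 + 3*6 + 3*(-2))/(6 - 2) - 7))*(-8)³ = (16 + √((-1 + 18 - 6)/4 - 7))*(-512) = (16 + √((¼)*11 - 7))*(-512) = (16 + √(11/4 - 7))*(-512) = (16 + √(-17/4))*(-512) = (16 + I*√17/2)*(-512) = -8192 - 256*I*√17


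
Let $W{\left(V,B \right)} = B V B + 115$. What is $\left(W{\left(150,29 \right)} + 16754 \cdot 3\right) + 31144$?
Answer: $207671$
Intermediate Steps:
$W{\left(V,B \right)} = 115 + V B^{2}$ ($W{\left(V,B \right)} = V B^{2} + 115 = 115 + V B^{2}$)
$\left(W{\left(150,29 \right)} + 16754 \cdot 3\right) + 31144 = \left(\left(115 + 150 \cdot 29^{2}\right) + 16754 \cdot 3\right) + 31144 = \left(\left(115 + 150 \cdot 841\right) + 50262\right) + 31144 = \left(\left(115 + 126150\right) + 50262\right) + 31144 = \left(126265 + 50262\right) + 31144 = 176527 + 31144 = 207671$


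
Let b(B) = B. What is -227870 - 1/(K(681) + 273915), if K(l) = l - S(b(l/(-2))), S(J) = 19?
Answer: -62567860991/274577 ≈ -2.2787e+5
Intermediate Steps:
K(l) = -19 + l (K(l) = l - 1*19 = l - 19 = -19 + l)
-227870 - 1/(K(681) + 273915) = -227870 - 1/((-19 + 681) + 273915) = -227870 - 1/(662 + 273915) = -227870 - 1/274577 = -62567860991/274577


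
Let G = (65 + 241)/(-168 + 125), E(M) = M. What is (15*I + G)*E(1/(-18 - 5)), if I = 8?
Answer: -4854/989 ≈ -4.9080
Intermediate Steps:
G = -306/43 (G = 306/(-43) = 306*(-1/43) = -306/43 ≈ -7.1163)
(15*I + G)*E(1/(-18 - 5)) = (15*8 - 306/43)/(-18 - 5) = (120 - 306/43)/(-23) = (4854/43)*(-1/23) = -4854/989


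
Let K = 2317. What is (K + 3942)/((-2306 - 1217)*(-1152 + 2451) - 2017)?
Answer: -6259/4578394 ≈ -0.0013671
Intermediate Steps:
(K + 3942)/((-2306 - 1217)*(-1152 + 2451) - 2017) = (2317 + 3942)/((-2306 - 1217)*(-1152 + 2451) - 2017) = 6259/(-3523*1299 - 2017) = 6259/(-4576377 - 2017) = 6259/(-4578394) = 6259*(-1/4578394) = -6259/4578394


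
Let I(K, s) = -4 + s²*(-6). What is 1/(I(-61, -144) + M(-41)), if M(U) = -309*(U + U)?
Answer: -1/99082 ≈ -1.0093e-5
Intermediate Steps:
M(U) = -618*U
I(K, s) = -4 - 6*s²
1/(I(-61, -144) + M(-41)) = 1/((-4 - 6*(-144)²) - 618*(-41)) = 1/((-4 - 6*20736) + 25338) = 1/((-4 - 124416) + 25338) = 1/(-124420 + 25338) = 1/(-99082) = -1/99082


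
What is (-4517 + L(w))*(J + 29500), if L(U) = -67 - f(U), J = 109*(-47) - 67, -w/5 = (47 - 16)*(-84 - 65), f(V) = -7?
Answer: -111266870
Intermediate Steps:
w = 23095 (w = -5*(47 - 16)*(-84 - 65) = -155*(-149) = -5*(-4619) = 23095)
J = -5190 (J = -5123 - 67 = -5190)
L(U) = -60 (L(U) = -67 - 1*(-7) = -67 + 7 = -60)
(-4517 + L(w))*(J + 29500) = (-4517 - 60)*(-5190 + 29500) = -4577*24310 = -111266870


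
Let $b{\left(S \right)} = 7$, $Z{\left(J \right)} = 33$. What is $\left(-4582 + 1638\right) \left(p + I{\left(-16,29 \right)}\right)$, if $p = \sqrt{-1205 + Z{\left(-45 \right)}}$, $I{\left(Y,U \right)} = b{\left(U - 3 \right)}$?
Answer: $-20608 - 5888 i \sqrt{293} \approx -20608.0 - 1.0079 \cdot 10^{5} i$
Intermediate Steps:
$I{\left(Y,U \right)} = 7$
$p = 2 i \sqrt{293}$ ($p = \sqrt{-1205 + 33} = \sqrt{-1172} = 2 i \sqrt{293} \approx 34.234 i$)
$\left(-4582 + 1638\right) \left(p + I{\left(-16,29 \right)}\right) = \left(-4582 + 1638\right) \left(2 i \sqrt{293} + 7\right) = - 2944 \left(7 + 2 i \sqrt{293}\right) = -20608 - 5888 i \sqrt{293}$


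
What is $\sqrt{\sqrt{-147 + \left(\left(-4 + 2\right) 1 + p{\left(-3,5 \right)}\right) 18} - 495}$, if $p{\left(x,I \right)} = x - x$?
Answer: $\sqrt{-495 + i \sqrt{183}} \approx 0.304 + 22.251 i$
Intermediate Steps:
$p{\left(x,I \right)} = 0$
$\sqrt{\sqrt{-147 + \left(\left(-4 + 2\right) 1 + p{\left(-3,5 \right)}\right) 18} - 495} = \sqrt{\sqrt{-147 + \left(\left(-4 + 2\right) 1 + 0\right) 18} - 495} = \sqrt{\sqrt{-147 + \left(\left(-2\right) 1 + 0\right) 18} - 495} = \sqrt{\sqrt{-147 + \left(-2 + 0\right) 18} - 495} = \sqrt{\sqrt{-147 - 36} - 495} = \sqrt{\sqrt{-183} - 495} = \sqrt{i \sqrt{183} - 495} = \sqrt{-495 + i \sqrt{183}}$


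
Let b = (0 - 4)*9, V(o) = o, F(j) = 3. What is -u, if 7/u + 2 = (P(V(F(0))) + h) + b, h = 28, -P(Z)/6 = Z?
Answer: 1/4 ≈ 0.25000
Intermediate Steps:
P(Z) = -6*Z
b = -36 (b = -4*9 = -36)
u = -1/4 (u = 7/(-2 + ((-6*3 + 28) - 36)) = 7/(-2 + ((-18 + 28) - 36)) = 7/(-2 + (10 - 36)) = 7/(-2 - 26) = 7/(-28) = 7*(-1/28) = -1/4 ≈ -0.25000)
-u = -1*(-1/4) = 1/4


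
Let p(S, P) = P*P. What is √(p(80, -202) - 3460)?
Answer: 4*√2334 ≈ 193.25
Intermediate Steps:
p(S, P) = P²
√(p(80, -202) - 3460) = √((-202)² - 3460) = √(40804 - 3460) = √37344 = 4*√2334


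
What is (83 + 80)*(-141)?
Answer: -22983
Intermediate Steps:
(83 + 80)*(-141) = 163*(-141) = -22983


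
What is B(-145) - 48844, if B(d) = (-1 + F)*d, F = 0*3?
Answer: -48699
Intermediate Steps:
F = 0
B(d) = -d (B(d) = (-1 + 0)*d = -d)
B(-145) - 48844 = -1*(-145) - 48844 = 145 - 48844 = -48699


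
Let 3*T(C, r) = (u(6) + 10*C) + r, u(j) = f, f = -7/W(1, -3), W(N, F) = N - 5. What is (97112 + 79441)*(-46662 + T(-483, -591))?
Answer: -34228977471/4 ≈ -8.5572e+9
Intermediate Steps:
W(N, F) = -5 + N
f = 7/4 (f = -7/(-5 + 1) = -7/(-4) = -7*(-1/4) = 7/4 ≈ 1.7500)
u(j) = 7/4
T(C, r) = 7/12 + r/3 + 10*C/3 (T(C, r) = ((7/4 + 10*C) + r)/3 = (7/4 + r + 10*C)/3 = 7/12 + r/3 + 10*C/3)
(97112 + 79441)*(-46662 + T(-483, -591)) = (97112 + 79441)*(-46662 + (7/12 + (1/3)*(-591) + (10/3)*(-483))) = 176553*(-46662 + (7/12 - 197 - 1610)) = 176553*(-46662 - 21677/12) = 176553*(-581621/12) = -34228977471/4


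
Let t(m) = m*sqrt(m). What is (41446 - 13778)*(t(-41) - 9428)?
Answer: -260853904 - 1134388*I*sqrt(41) ≈ -2.6085e+8 - 7.2636e+6*I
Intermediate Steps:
t(m) = m**(3/2)
(41446 - 13778)*(t(-41) - 9428) = (41446 - 13778)*((-41)**(3/2) - 9428) = 27668*(-41*I*sqrt(41) - 9428) = 27668*(-9428 - 41*I*sqrt(41)) = -260853904 - 1134388*I*sqrt(41)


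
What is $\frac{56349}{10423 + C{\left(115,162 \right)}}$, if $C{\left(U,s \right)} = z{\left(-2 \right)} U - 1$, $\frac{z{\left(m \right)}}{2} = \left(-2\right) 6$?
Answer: $\frac{18783}{2554} \approx 7.3543$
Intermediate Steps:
$z{\left(m \right)} = -24$ ($z{\left(m \right)} = 2 \left(\left(-2\right) 6\right) = 2 \left(-12\right) = -24$)
$C{\left(U,s \right)} = -1 - 24 U$ ($C{\left(U,s \right)} = - 24 U - 1 = -1 - 24 U$)
$\frac{56349}{10423 + C{\left(115,162 \right)}} = \frac{56349}{10423 - 2761} = \frac{56349}{7662} = 56349 \cdot \frac{1}{7662} = \frac{18783}{2554}$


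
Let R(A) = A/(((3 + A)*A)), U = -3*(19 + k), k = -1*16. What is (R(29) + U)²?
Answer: 82369/1024 ≈ 80.438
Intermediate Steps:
k = -16
U = -9 (U = -3*(19 - 16) = -3*3 = -9)
R(A) = 1/(3 + A) (R(A) = A/((A*(3 + A))) = A*(1/(A*(3 + A))) = 1/(3 + A))
(R(29) + U)² = (1/(3 + 29) - 9)² = (1/32 - 9)² = (-287/32)² = 82369/1024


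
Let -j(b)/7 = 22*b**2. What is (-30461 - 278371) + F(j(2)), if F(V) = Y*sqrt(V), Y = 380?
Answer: -308832 + 760*I*sqrt(154) ≈ -3.0883e+5 + 9431.4*I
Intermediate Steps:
j(b) = -154*b**2
F(V) = 380*sqrt(V)
(-30461 - 278371) + F(j(2)) = (-30461 - 278371) + 380*sqrt(-154*2**2) = -308832 + 380*sqrt(-154*4) = -308832 + 380*sqrt(-616) = -308832 + 380*(2*I*sqrt(154)) = -308832 + 760*I*sqrt(154)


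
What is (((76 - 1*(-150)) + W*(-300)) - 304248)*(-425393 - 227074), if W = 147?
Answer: 227138116974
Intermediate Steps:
(((76 - 1*(-150)) + W*(-300)) - 304248)*(-425393 - 227074) = (((76 - 1*(-150)) + 147*(-300)) - 304248)*(-425393 - 227074) = (((76 + 150) - 44100) - 304248)*(-652467) = ((226 - 44100) - 304248)*(-652467) = (-43874 - 304248)*(-652467) = -348122*(-652467) = 227138116974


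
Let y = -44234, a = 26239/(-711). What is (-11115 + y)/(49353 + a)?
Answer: -39353139/35063744 ≈ -1.1223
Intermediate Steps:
a = -26239/711 (a = 26239*(-1/711) = -26239/711 ≈ -36.904)
(-11115 + y)/(49353 + a) = (-11115 - 44234)/(49353 - 26239/711) = -55349/35063744/711 = -55349*711/35063744 = -39353139/35063744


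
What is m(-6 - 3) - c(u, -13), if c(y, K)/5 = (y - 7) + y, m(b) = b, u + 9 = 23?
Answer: -114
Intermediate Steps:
u = 14 (u = -9 + 23 = 14)
c(y, K) = -35 + 10*y (c(y, K) = 5*((y - 7) + y) = 5*((-7 + y) + y) = 5*(-7 + 2*y) = -35 + 10*y)
m(-6 - 3) - c(u, -13) = (-6 - 3) - (-35 + 10*14) = -9 - (-35 + 140) = -9 - 1*105 = -9 - 105 = -114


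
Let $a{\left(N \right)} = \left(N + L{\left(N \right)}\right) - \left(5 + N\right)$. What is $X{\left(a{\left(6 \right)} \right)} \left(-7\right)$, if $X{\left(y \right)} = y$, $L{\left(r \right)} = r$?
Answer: $-7$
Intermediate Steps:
$a{\left(N \right)} = -5 + N$ ($a{\left(N \right)} = \left(N + N\right) - \left(5 + N\right) = 2 N - \left(5 + N\right) = -5 + N$)
$X{\left(a{\left(6 \right)} \right)} \left(-7\right) = \left(-5 + 6\right) \left(-7\right) = 1 \left(-7\right) = -7$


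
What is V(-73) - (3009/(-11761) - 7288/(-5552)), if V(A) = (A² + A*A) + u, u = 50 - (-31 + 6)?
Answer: 87595558197/8162134 ≈ 10732.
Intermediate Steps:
u = 75 (u = 50 - 1*(-25) = 50 + 25 = 75)
V(A) = 75 + 2*A² (V(A) = (A² + A*A) + 75 = (A² + A²) + 75 = 2*A² + 75 = 75 + 2*A²)
V(-73) - (3009/(-11761) - 7288/(-5552)) = (75 + 2*(-73)²) - (3009/(-11761) - 7288/(-5552)) = (75 + 2*5329) - (3009*(-1/11761) - 7288*(-1/5552)) = (75 + 10658) - (-3009/11761 + 911/694) = 10733 - 1*8626025/8162134 = 10733 - 8626025/8162134 = 87595558197/8162134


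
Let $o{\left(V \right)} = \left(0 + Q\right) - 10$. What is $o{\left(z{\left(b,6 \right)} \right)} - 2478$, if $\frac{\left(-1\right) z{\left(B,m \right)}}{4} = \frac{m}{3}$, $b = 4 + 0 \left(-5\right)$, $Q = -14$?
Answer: $-2502$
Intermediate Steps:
$b = 4$ ($b = 4 + 0 = 4$)
$z{\left(B,m \right)} = - \frac{4 m}{3}$ ($z{\left(B,m \right)} = - 4 \frac{m}{3} = - \frac{4 m}{3}$)
$o{\left(V \right)} = -24$ ($o{\left(V \right)} = \left(0 - 14\right) - 10 = -14 - 10 = -24$)
$o{\left(z{\left(b,6 \right)} \right)} - 2478 = -24 - 2478 = -2502$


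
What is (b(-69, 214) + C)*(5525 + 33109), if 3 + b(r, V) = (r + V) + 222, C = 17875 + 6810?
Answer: 967743066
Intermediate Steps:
C = 24685
b(r, V) = 219 + V + r (b(r, V) = -3 + ((r + V) + 222) = -3 + ((V + r) + 222) = -3 + (222 + V + r) = 219 + V + r)
(b(-69, 214) + C)*(5525 + 33109) = ((219 + 214 - 69) + 24685)*(5525 + 33109) = (364 + 24685)*38634 = 25049*38634 = 967743066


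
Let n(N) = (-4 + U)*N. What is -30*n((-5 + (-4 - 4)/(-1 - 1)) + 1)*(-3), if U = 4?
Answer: 0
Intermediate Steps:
n(N) = 0 (n(N) = (-4 + 4)*N = 0*N = 0)
-30*n((-5 + (-4 - 4)/(-1 - 1)) + 1)*(-3) = -30*0*(-3) = 0*(-3) = 0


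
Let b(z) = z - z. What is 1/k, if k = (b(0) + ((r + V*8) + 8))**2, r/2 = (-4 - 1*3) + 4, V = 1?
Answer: 1/100 ≈ 0.010000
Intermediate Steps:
b(z) = 0
r = -6 (r = 2*((-4 - 1*3) + 4) = 2*((-4 - 3) + 4) = 2*(-7 + 4) = 2*(-3) = -6)
k = 100 (k = (0 + ((-6 + 1*8) + 8))**2 = (0 + ((-6 + 8) + 8))**2 = (0 + (2 + 8))**2 = (0 + 10)**2 = 10**2 = 100)
1/k = 1/100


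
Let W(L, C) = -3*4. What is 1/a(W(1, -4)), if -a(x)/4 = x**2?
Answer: -1/576 ≈ -0.0017361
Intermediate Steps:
W(L, C) = -12
a(x) = -4*x**2
1/a(W(1, -4)) = 1/(-4*(-12)**2) = 1/(-4*144) = 1/(-576) = -1/576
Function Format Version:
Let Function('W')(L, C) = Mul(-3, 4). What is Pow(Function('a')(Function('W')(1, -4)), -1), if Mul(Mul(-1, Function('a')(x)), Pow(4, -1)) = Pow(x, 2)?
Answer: Rational(-1, 576) ≈ -0.0017361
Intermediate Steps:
Function('W')(L, C) = -12
Function('a')(x) = Mul(-4, Pow(x, 2))
Pow(Function('a')(Function('W')(1, -4)), -1) = Pow(Mul(-4, Pow(-12, 2)), -1) = Pow(Mul(-4, 144), -1) = Pow(-576, -1) = Rational(-1, 576)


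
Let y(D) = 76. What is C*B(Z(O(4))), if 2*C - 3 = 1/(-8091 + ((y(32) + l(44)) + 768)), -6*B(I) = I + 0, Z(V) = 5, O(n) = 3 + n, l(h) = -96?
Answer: -27535/22029 ≈ -1.2499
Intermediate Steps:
B(I) = -I/6 (B(I) = -(I + 0)/6 = -I/6)
C = 11014/7343 (C = 3/2 + 1/(2*(-8091 + ((76 - 96) + 768))) = 3/2 + 1/(2*(-8091 + (-20 + 768))) = 3/2 + 1/(2*(-8091 + 748)) = 3/2 + (½)/(-7343) = 3/2 + (½)*(-1/7343) = 3/2 - 1/14686 = 11014/7343 ≈ 1.4999)
C*B(Z(O(4))) = 11014*(-⅙*5)/7343 = (11014/7343)*(-⅚) = -27535/22029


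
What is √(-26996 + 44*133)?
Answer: 2*I*√5286 ≈ 145.41*I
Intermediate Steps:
√(-26996 + 44*133) = √(-26996 + 5852) = √(-21144) = 2*I*√5286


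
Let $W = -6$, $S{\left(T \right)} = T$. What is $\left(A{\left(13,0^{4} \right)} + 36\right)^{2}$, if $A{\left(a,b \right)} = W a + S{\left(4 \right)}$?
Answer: $1444$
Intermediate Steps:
$A{\left(a,b \right)} = 4 - 6 a$ ($A{\left(a,b \right)} = - 6 a + 4 = 4 - 6 a$)
$\left(A{\left(13,0^{4} \right)} + 36\right)^{2} = \left(\left(4 - 78\right) + 36\right)^{2} = \left(-74 + 36\right)^{2} = \left(-38\right)^{2} = 1444$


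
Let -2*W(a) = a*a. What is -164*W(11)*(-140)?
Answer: -1389080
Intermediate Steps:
W(a) = -a²/2 (W(a) = -a*a/2 = -a²/2)
-164*W(11)*(-140) = -(-82)*11²*(-140) = -(-82)*121*(-140) = -164*(-121/2)*(-140) = 9922*(-140) = -1389080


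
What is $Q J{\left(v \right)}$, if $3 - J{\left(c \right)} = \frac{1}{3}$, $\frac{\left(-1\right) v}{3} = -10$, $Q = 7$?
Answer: $\frac{56}{3} \approx 18.667$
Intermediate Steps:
$v = 30$ ($v = \left(-3\right) \left(-10\right) = 30$)
$J{\left(c \right)} = \frac{8}{3}$ ($J{\left(c \right)} = 3 - \frac{1}{3} = \frac{8}{3}$)
$Q J{\left(v \right)} = 7 \cdot \frac{8}{3} = \frac{56}{3}$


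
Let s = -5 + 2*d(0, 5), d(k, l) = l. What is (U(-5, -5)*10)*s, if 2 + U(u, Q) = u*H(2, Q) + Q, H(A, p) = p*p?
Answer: -6600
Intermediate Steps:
H(A, p) = p**2
U(u, Q) = -2 + Q + u*Q**2 (U(u, Q) = -2 + (u*Q**2 + Q) = -2 + (Q + u*Q**2) = -2 + Q + u*Q**2)
s = 5 (s = -5 + 2*5 = -5 + 10 = 5)
(U(-5, -5)*10)*s = ((-2 - 5 - 5*(-5)**2)*10)*5 = ((-2 - 5 - 5*25)*10)*5 = ((-2 - 5 - 125)*10)*5 = -132*10*5 = -1320*5 = -6600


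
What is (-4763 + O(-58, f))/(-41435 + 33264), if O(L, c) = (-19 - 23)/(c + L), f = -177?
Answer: 1119263/1920185 ≈ 0.58289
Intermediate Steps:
O(L, c) = -42/(L + c)
(-4763 + O(-58, f))/(-41435 + 33264) = (-4763 - 42/(-58 - 177))/(-41435 + 33264) = (-4763 - 42/(-235))/(-8171) = (-4763 - 42*(-1/235))*(-1/8171) = (-4763 + 42/235)*(-1/8171) = -1119263/235*(-1/8171) = 1119263/1920185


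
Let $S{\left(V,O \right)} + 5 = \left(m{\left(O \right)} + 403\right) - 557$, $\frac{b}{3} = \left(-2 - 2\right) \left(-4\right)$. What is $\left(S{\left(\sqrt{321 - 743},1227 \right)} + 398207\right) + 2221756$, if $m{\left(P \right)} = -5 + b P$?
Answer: $2678695$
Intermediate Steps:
$b = 48$ ($b = 3 \left(-2 - 2\right) \left(-4\right) = 3 \left(\left(-4\right) \left(-4\right)\right) = 3 \cdot 16 = 48$)
$m{\left(P \right)} = -5 + 48 P$
$S{\left(V,O \right)} = -164 + 48 O$ ($S{\left(V,O \right)} = -5 + \left(\left(\left(-5 + 48 O\right) + 403\right) - 557\right) = -5 + \left(\left(398 + 48 O\right) - 557\right) = -5 + \left(-159 + 48 O\right) = -164 + 48 O$)
$\left(S{\left(\sqrt{321 - 743},1227 \right)} + 398207\right) + 2221756 = \left(\left(-164 + 48 \cdot 1227\right) + 398207\right) + 2221756 = \left(\left(-164 + 58896\right) + 398207\right) + 2221756 = \left(58732 + 398207\right) + 2221756 = 456939 + 2221756 = 2678695$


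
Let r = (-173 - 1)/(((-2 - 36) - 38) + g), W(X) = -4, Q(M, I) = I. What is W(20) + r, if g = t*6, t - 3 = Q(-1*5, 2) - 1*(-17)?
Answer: -199/28 ≈ -7.1071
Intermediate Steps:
t = 22 (t = 3 + (2 - 1*(-17)) = 3 + (2 + 17) = 3 + 19 = 22)
g = 132 (g = 22*6 = 132)
r = -87/28 (r = (-173 - 1)/(((-2 - 36) - 38) + 132) = -174/((-38 - 38) + 132) = -174/(-76 + 132) = -174/56 = -174*1/56 = -87/28 ≈ -3.1071)
W(20) + r = -4 - 87/28 = -199/28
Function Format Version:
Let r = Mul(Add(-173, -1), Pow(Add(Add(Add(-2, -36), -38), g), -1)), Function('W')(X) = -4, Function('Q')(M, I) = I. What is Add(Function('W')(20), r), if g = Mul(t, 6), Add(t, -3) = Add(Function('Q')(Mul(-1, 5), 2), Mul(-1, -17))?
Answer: Rational(-199, 28) ≈ -7.1071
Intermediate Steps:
t = 22 (t = Add(3, Add(2, Mul(-1, -17))) = Add(3, Add(2, 17)) = Add(3, 19) = 22)
g = 132 (g = Mul(22, 6) = 132)
r = Rational(-87, 28) (r = Mul(Add(-173, -1), Pow(Add(Add(Add(-2, -36), -38), 132), -1)) = Mul(-174, Pow(Add(Add(-38, -38), 132), -1)) = Mul(-174, Pow(Add(-76, 132), -1)) = Mul(-174, Pow(56, -1)) = Mul(-174, Rational(1, 56)) = Rational(-87, 28) ≈ -3.1071)
Add(Function('W')(20), r) = Add(-4, Rational(-87, 28)) = Rational(-199, 28)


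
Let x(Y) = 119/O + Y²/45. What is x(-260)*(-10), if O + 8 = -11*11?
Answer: -5810030/387 ≈ -15013.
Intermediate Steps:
O = -129 (O = -8 - 11*11 = -8 - 121 = -129)
x(Y) = -119/129 + Y²/45 (x(Y) = 119/(-129) + Y²/45 = 119*(-1/129) + Y²*(1/45) = -119/129 + Y²/45)
x(-260)*(-10) = (-119/129 + (1/45)*(-260)²)*(-10) = (-119/129 + (1/45)*67600)*(-10) = (-119/129 + 13520/9)*(-10) = (581003/387)*(-10) = -5810030/387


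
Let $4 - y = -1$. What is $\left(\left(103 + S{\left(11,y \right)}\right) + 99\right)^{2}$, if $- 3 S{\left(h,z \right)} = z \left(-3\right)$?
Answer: $42849$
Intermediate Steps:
$y = 5$ ($y = 4 - -1 = 4 + 1 = 5$)
$S{\left(h,z \right)} = z$ ($S{\left(h,z \right)} = - \frac{z \left(-3\right)}{3} = - \frac{\left(-3\right) z}{3} = z$)
$\left(\left(103 + S{\left(11,y \right)}\right) + 99\right)^{2} = \left(\left(103 + 5\right) + 99\right)^{2} = \left(108 + 99\right)^{2} = 207^{2} = 42849$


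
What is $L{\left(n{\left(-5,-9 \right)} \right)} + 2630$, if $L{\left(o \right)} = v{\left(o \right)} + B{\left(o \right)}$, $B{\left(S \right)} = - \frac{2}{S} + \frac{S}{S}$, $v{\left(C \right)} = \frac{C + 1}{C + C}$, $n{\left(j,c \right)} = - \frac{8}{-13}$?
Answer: $\frac{42065}{16} \approx 2629.1$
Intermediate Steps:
$n{\left(j,c \right)} = \frac{8}{13}$ ($n{\left(j,c \right)} = \left(-8\right) \left(- \frac{1}{13}\right) = \frac{8}{13}$)
$v{\left(C \right)} = \frac{1 + C}{2 C}$
$B{\left(S \right)} = 1 - \frac{2}{S}$ ($B{\left(S \right)} = - \frac{2}{S} + 1 = 1 - \frac{2}{S}$)
$L{\left(o \right)} = \frac{-2 + o}{o} + \frac{1 + o}{2 o}$ ($L{\left(o \right)} = \frac{1 + o}{2 o} + \frac{-2 + o}{o} = \frac{-2 + o}{o} + \frac{1 + o}{2 o}$)
$L{\left(n{\left(-5,-9 \right)} \right)} + 2630 = \frac{3 \left(-1 + \frac{8}{13}\right)}{2 \cdot \frac{8}{13}} + 2630 = \frac{3}{2} \cdot \frac{13}{8} \left(- \frac{5}{13}\right) + 2630 = - \frac{15}{16} + 2630 = \frac{42065}{16}$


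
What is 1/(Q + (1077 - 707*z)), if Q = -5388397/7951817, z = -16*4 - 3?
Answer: 7951817/385228337985 ≈ 2.0642e-5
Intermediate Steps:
z = -67 (z = -64 - 3 = -67)
Q = -5388397/7951817 (Q = -5388397*1/7951817 = -5388397/7951817 ≈ -0.67763)
1/(Q + (1077 - 707*z)) = 1/(-5388397/7951817 + (1077 - 707*(-67))) = 1/(-5388397/7951817 + (1077 + 47369)) = 1/(-5388397/7951817 + 48446) = 1/(385228337985/7951817) = 7951817/385228337985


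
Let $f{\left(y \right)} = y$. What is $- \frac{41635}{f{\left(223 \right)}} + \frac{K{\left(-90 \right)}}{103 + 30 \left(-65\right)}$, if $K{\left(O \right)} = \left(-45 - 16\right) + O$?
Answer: $- \frac{76866172}{411881} \approx -186.62$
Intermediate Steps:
$K{\left(O \right)} = -61 + O$
$- \frac{41635}{f{\left(223 \right)}} + \frac{K{\left(-90 \right)}}{103 + 30 \left(-65\right)} = - \frac{41635}{223} + \frac{-61 - 90}{103 + 30 \left(-65\right)} = \left(-41635\right) \frac{1}{223} - \frac{151}{103 - 1950} = - \frac{41635}{223} - \frac{151}{-1847} = - \frac{41635}{223} - - \frac{151}{1847} = - \frac{41635}{223} + \frac{151}{1847} = - \frac{76866172}{411881}$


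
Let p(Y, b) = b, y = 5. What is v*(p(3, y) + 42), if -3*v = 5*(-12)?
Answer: 940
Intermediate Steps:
v = 20 (v = -5*(-12)/3 = -1/3*(-60) = 20)
v*(p(3, y) + 42) = 20*(5 + 42) = 20*47 = 940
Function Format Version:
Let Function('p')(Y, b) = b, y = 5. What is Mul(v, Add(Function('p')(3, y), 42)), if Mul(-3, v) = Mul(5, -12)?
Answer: 940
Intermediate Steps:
v = 20 (v = Mul(Rational(-1, 3), Mul(5, -12)) = Mul(Rational(-1, 3), -60) = 20)
Mul(v, Add(Function('p')(3, y), 42)) = Mul(20, Add(5, 42)) = Mul(20, 47) = 940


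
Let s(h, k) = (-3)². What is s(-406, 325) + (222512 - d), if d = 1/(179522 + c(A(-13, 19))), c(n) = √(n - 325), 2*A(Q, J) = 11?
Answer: 14342879799448203/64456297607 + 3*I*√142/64456297607 ≈ 2.2252e+5 + 5.5463e-10*I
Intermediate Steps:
A(Q, J) = 11/2 (A(Q, J) = (½)*11 = 11/2)
s(h, k) = 9
c(n) = √(-325 + n)
d = 1/(179522 + 3*I*√142/2) (d = 1/(179522 + √(-325 + 11/2)) = 1/(179522 + √(-639/2)) = 1/(179522 + 3*I*√142/2) ≈ 5.5703e-6 - 5.5e-10*I)
s(-406, 325) + (222512 - d) = 9 + (222512 - (359044/64456297607 - 3*I*√142/64456297607)) = 9 + (222512 + (-359044/64456297607 + 3*I*√142/64456297607)) = 9 + (14342299692769740/64456297607 + 3*I*√142/64456297607) = 14342879799448203/64456297607 + 3*I*√142/64456297607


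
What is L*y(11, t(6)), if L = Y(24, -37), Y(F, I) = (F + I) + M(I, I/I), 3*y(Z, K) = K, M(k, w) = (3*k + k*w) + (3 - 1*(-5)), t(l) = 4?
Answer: -204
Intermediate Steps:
M(k, w) = 8 + 3*k + k*w (M(k, w) = (3*k + k*w) + (3 + 5) = (3*k + k*w) + 8 = 8 + 3*k + k*w)
y(Z, K) = K/3
Y(F, I) = 8 + F + 5*I (Y(F, I) = (F + I) + (8 + 3*I + I*(I/I)) = (F + I) + (8 + 3*I + I*1) = (F + I) + (8 + 3*I + I) = (F + I) + (8 + 4*I) = 8 + F + 5*I)
L = -153 (L = 8 + 24 + 5*(-37) = 8 + 24 - 185 = -153)
L*y(11, t(6)) = -51*4 = -153*4/3 = -204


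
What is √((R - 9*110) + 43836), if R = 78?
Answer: 14*√219 ≈ 207.18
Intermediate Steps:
√((R - 9*110) + 43836) = √((78 - 9*110) + 43836) = √((78 - 990) + 43836) = √(-912 + 43836) = √42924 = 14*√219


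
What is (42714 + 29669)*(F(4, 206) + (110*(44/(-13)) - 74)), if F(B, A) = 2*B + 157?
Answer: -264704631/13 ≈ -2.0362e+7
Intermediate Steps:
F(B, A) = 157 + 2*B
(42714 + 29669)*(F(4, 206) + (110*(44/(-13)) - 74)) = (42714 + 29669)*((157 + 2*4) + (110*(44/(-13)) - 74)) = 72383*((157 + 8) + (110*(44*(-1/13)) - 74)) = 72383*(165 + (110*(-44/13) - 74)) = 72383*(165 + (-4840/13 - 74)) = 72383*(165 - 5802/13) = 72383*(-3657/13) = -264704631/13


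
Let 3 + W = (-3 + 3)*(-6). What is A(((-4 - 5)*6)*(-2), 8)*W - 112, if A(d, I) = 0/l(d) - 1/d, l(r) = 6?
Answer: -4031/36 ≈ -111.97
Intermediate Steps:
A(d, I) = -1/d (A(d, I) = 0/6 - 1/d = 0*(⅙) - 1/d = 0 - 1/d = -1/d)
W = -3 (W = -3 + (-3 + 3)*(-6) = -3 + 0*(-6) = -3 + 0 = -3)
A(((-4 - 5)*6)*(-2), 8)*W - 112 = -1/(((-4 - 5)*6)*(-2))*(-3) - 112 = -1/(-9*6*(-2))*(-3) - 112 = -1/((-54*(-2)))*(-3) - 112 = -1/108*(-3) - 112 = 1/36 - 112 = -4031/36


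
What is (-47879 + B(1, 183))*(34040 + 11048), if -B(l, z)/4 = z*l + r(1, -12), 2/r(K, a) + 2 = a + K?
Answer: -28492685280/13 ≈ -2.1917e+9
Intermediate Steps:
r(K, a) = 2/(-2 + K + a) (r(K, a) = 2/(-2 + (a + K)) = 2/(-2 + (K + a)) = 2/(-2 + K + a))
B(l, z) = 8/13 - 4*l*z (B(l, z) = -4*(z*l + 2/(-2 + 1 - 12)) = -4*(l*z + 2/(-13)) = -4*(l*z + 2*(-1/13)) = -4*(l*z - 2/13) = -4*(-2/13 + l*z) = 8/13 - 4*l*z)
(-47879 + B(1, 183))*(34040 + 11048) = (-47879 + (8/13 - 4*1*183))*(34040 + 11048) = (-47879 + (8/13 - 732))*45088 = (-47879 - 9508/13)*45088 = -631935/13*45088 = -28492685280/13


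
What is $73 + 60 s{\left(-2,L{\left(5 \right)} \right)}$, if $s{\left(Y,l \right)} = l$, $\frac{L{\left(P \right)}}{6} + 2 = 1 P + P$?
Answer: $2953$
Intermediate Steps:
$L{\left(P \right)} = -12 + 12 P$ ($L{\left(P \right)} = -12 + 6 \left(1 P + P\right) = -12 + 6 \left(P + P\right) = -12 + 6 \cdot 2 P = -12 + 12 P$)
$73 + 60 s{\left(-2,L{\left(5 \right)} \right)} = 73 + 60 \left(-12 + 12 \cdot 5\right) = 73 + 60 \left(-12 + 60\right) = 73 + 60 \cdot 48 = 73 + 2880 = 2953$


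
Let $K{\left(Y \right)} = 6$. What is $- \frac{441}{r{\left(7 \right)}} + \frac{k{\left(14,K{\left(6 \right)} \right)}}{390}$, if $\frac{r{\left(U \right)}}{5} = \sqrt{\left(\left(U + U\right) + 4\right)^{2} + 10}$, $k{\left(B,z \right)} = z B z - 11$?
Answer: $\frac{493}{390} - \frac{441 \sqrt{334}}{1670} \approx -3.562$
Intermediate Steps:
$k{\left(B,z \right)} = -11 + B z^{2}$ ($k{\left(B,z \right)} = B z z - 11 = B z^{2} - 11 = -11 + B z^{2}$)
$r{\left(U \right)} = 5 \sqrt{10 + \left(4 + 2 U\right)^{2}}$ ($r{\left(U \right)} = 5 \sqrt{\left(\left(U + U\right) + 4\right)^{2} + 10} = 5 \sqrt{\left(2 U + 4\right)^{2} + 10} = 5 \sqrt{\left(4 + 2 U\right)^{2} + 10} = 5 \sqrt{10 + \left(4 + 2 U\right)^{2}}$)
$- \frac{441}{r{\left(7 \right)}} + \frac{k{\left(14,K{\left(6 \right)} \right)}}{390} = - \frac{441}{5 \sqrt{10 + 4 \left(2 + 7\right)^{2}}} + \frac{-11 + 14 \cdot 6^{2}}{390} = - \frac{441}{5 \sqrt{10 + 4 \cdot 9^{2}}} + \left(-11 + 14 \cdot 36\right) \frac{1}{390} = - \frac{441}{5 \sqrt{10 + 4 \cdot 81}} + \left(-11 + 504\right) \frac{1}{390} = - \frac{441}{5 \sqrt{10 + 324}} + 493 \cdot \frac{1}{390} = - \frac{441}{5 \sqrt{334}} + \frac{493}{390} = - 441 \frac{\sqrt{334}}{1670} + \frac{493}{390} = - \frac{441 \sqrt{334}}{1670} + \frac{493}{390} = \frac{493}{390} - \frac{441 \sqrt{334}}{1670}$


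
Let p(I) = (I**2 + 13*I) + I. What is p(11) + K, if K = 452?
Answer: 727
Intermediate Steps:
p(I) = I**2 + 14*I
p(11) + K = 11*(14 + 11) + 452 = 11*25 + 452 = 275 + 452 = 727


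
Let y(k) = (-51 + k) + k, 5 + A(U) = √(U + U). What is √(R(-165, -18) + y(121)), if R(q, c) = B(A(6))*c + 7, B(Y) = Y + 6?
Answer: 6*√(5 - √3) ≈ 10.846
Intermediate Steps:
A(U) = -5 + √2*√U (A(U) = -5 + √(U + U) = -5 + √(2*U) = -5 + √2*√U)
B(Y) = 6 + Y
R(q, c) = 7 + c*(1 + 2*√3) (R(q, c) = (6 + (-5 + √2*√6))*c + 7 = (6 + (-5 + 2*√3))*c + 7 = (1 + 2*√3)*c + 7 = c*(1 + 2*√3) + 7 = 7 + c*(1 + 2*√3))
y(k) = -51 + 2*k
√(R(-165, -18) + y(121)) = √((7 - 18*(1 + 2*√3)) + (-51 + 2*121)) = √((7 + (-18 - 36*√3)) + (-51 + 242)) = √((-11 - 36*√3) + 191) = √(180 - 36*√3)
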